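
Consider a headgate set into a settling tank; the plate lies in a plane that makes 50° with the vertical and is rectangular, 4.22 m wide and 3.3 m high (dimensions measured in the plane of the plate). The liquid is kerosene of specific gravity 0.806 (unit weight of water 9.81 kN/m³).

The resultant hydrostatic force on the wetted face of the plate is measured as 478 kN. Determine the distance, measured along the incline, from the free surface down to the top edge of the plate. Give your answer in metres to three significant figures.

γ = 0.806 × 9.81 = 7.90686 kN/m³.
A = 4.22 × 3.3 = 13.926 m².
From F = γ·h_c·A, the centroid depth is h_c = 478/(7.90686 × 13.926) = 4.34108 m.
The plate makes 50° with the vertical, i.e. θ = 90° − 50° = 40° to the horizontal. Measuring y along the incline from the free-surface line, vertical depth h = y·sinθ with sinθ = 0.642788.
Along the incline, y_c = h_c/sinθ = 4.34108/0.642788 = 6.75352 m.
The centroid lies 3.3/2 = 1.65 m below the top edge, so the top edge sits at y_top = 6.75352 − 1.65 = 5.10352 m along the incline.

y_top ≈ 5.10 m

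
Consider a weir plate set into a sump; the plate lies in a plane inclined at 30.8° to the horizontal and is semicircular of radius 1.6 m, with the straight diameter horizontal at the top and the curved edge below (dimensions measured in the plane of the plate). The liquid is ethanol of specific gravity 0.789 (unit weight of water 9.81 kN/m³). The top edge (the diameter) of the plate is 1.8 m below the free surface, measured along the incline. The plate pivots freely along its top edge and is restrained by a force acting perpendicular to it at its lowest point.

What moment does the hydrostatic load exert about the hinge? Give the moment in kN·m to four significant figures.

M ≈ 29.68 kN·m

γ = 0.789 × 9.81 = 7.74009 kN/m³.
Let θ = 30.8° be the plate's angle to the horizontal; measure y along the incline from where the plane meets the free surface. Vertical depth h = y·sinθ with sinθ = 0.512043.
The centroid of a semicircle lies 4r/(3π) = 0.679061 m from the diameter, here below the top edge, so y_c = 1.8 + 0.679061 = 2.47906 m and h_c = 2.47906 × 0.512043 = 1.26939 m.
A = πr²/2 = π × 1.6²/2 = 4.02124 m².
Resultant F = γ·h_c·A = 7.74009 × 1.26939 × 4.02124 = 39.5095 kN.
I_c = (π/8 − 8/(9π))·r⁴ = 0.109757 × 1.6⁴ = 0.719303 m⁴.
Centre of pressure: y_p = y_c + I_c/(y_c·A) = 2.47906 + 0.719303/(2.47906 × 4.02124) = 2.47906 + 0.0721547 = 2.55121 m along the plane.
The resultant acts 0.679061 + 0.0721547 = 0.751216 m (along the plate) below the hinge at the top edge, so the moment about the hinge is M = F × 0.751216 = 39.5095 × 0.751216 = 29.6802 kN·m.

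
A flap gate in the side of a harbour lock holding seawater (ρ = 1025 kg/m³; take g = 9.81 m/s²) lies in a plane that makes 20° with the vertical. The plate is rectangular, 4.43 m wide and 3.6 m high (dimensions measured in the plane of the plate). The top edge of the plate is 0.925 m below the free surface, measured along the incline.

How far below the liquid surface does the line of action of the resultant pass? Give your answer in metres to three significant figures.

h_p = 2.93 m

γ = ρg = 1025 × 9.81 / 1000 = 10.05525 kN/m³.
The plate makes 20° with the vertical, i.e. θ = 90° − 20° = 70° to the horizontal. Measuring y along the incline from the free-surface line, vertical depth h = y·sinθ with sinθ = 0.939693.
The centroid lies 3.6/2 = 1.8 m below the top edge, so y_c = 0.925 + 1.8 = 2.725 m and h_c = 2.725 × 0.939693 = 2.56066 m.
A = 4.43 × 3.6 = 15.948 m².
Resultant F = γ·h_c·A = 10.05525 × 2.56066 × 15.948 = 410.63 kN.
I_c = b·h³/12 = 4.43 × 3.6³/12 = 17.2238 m⁴.
Centre of pressure: y_p = y_c + I_c/(y_c·A) = 2.725 + 17.2238/(2.725 × 15.948) = 2.725 + 0.396329 = 3.12133 m along the plane.
Vertically, h_p = y_p·sinθ = 3.12133 × 0.939693 = 2.93309 m.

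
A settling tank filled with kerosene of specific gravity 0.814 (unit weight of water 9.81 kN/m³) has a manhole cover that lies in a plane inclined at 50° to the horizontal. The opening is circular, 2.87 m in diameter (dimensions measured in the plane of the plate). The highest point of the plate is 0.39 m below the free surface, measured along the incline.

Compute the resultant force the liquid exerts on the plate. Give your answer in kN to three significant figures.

F ≈ 72.2 kN

γ = 0.814 × 9.81 = 7.98534 kN/m³.
Let θ = 50° be the plate's angle to the horizontal; measure y along the incline from where the plane meets the free surface. Vertical depth h = y·sinθ with sinθ = 0.766044.
The centroid is at the centre, 1.435 m below the top of the plate, so y_c = 0.39 + 1.435 = 1.825 m and h_c = 1.825 × 0.766044 = 1.39803 m.
A = π(1.435)² = 6.46925 m².
Resultant F = γ·h_c·A = 7.98534 × 1.39803 × 6.46925 = 72.2211 kN.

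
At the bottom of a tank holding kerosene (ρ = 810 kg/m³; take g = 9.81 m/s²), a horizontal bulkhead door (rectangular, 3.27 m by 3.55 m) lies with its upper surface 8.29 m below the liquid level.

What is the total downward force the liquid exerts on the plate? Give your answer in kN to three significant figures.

F ≈ 765 kN

γ = ρg = 810 × 9.81 / 1000 = 7.9461 kN/m³.
The plate is horizontal, so pressure is uniform at p = γ·h = 7.9461 × 8.29 = 65.8732 kN/m².
A = 3.27 × 3.55 = 11.6085 m².
F = p·A = 65.8732 × 11.6085 = 764.689 kN.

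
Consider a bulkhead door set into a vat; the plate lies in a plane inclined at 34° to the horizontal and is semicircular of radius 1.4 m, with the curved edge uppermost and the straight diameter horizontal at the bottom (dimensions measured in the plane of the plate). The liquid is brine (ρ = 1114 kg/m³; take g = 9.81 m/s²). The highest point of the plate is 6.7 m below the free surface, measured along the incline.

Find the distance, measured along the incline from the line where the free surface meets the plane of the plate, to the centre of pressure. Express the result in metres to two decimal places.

y_p = 7.52 m

γ = ρg = 1114 × 9.81 / 1000 = 10.92834 kN/m³.
Let θ = 34° be the plate's angle to the horizontal; measure y along the incline from where the plane meets the free surface. Vertical depth h = y·sinθ with sinθ = 0.559193.
The centroid lies 4r/(3π) = 0.594178 m above the diameter, so r − 4r/(3π) = 1.4 − 0.594178 = 0.805822 m below the topmost point, so y_c = 6.7 + 0.805822 = 7.50582 m and h_c = 7.50582 × 0.559193 = 4.1972 m.
A = πr²/2 = π × 1.4²/2 = 3.07876 m².
Resultant F = γ·h_c·A = 10.92834 × 4.1972 × 3.07876 = 141.218 kN.
I_c = (π/8 − 8/(9π))·r⁴ = 0.109757 × 1.4⁴ = 0.421642 m⁴.
Centre of pressure: y_p = y_c + I_c/(y_c·A) = 7.50582 + 0.421642/(7.50582 × 3.07876) = 7.50582 + 0.0182461 = 7.52407 m along the plane.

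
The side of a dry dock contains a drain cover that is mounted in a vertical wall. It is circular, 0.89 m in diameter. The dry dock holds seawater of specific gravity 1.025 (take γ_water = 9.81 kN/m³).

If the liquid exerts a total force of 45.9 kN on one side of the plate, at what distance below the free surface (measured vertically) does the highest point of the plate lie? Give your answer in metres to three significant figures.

d_top ≈ 6.89 m

γ = 1.025 × 9.81 = 10.05525 kN/m³.
A = π(0.445)² = 0.622114 m².
From F = γ·h_c·A, the centroid depth is h_c = 45.9/(10.05525 × 0.622114) = 7.33753 m.
The centroid is at the centre, 0.445 m below the top of the plate, so the highest point sits at h_top = 7.33753 − 0.445 = 6.89253 m below the surface.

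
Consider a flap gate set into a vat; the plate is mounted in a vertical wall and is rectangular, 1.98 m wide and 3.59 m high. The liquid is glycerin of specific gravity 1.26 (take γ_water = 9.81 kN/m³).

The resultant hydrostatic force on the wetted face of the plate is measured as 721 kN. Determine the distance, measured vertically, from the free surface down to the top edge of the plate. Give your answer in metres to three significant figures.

γ = 1.26 × 9.81 = 12.3606 kN/m³.
A = 1.98 × 3.59 = 7.1082 m².
From F = γ·h_c·A, the centroid depth is h_c = 721/(12.3606 × 7.1082) = 8.20609 m.
The centroid lies 3.59/2 = 1.795 m below the top edge, so the top edge sits at h_top = 8.20609 − 1.795 = 6.41109 m below the surface.

d_top ≈ 6.41 m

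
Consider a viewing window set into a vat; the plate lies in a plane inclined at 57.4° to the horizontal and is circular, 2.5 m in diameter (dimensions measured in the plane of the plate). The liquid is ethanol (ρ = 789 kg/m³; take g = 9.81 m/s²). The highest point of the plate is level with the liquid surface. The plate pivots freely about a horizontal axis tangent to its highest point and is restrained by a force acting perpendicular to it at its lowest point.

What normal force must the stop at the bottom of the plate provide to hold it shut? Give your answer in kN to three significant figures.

γ = ρg = 789 × 9.81 / 1000 = 7.74009 kN/m³.
Let θ = 57.4° be the plate's angle to the horizontal; measure y along the incline from where the plane meets the free surface. Vertical depth h = y·sinθ with sinθ = 0.842452.
The centroid is at the centre, 1.25 m below the top of the plate, so y_c = 1.25 m and h_c = 1.25 × 0.842452 = 1.05306 m.
A = π(1.25)² = 4.90874 m².
Resultant F = γ·h_c·A = 7.74009 × 1.05306 × 4.90874 = 40.0101 kN.
I_c = πr⁴/4 = π × 1.25⁴/4 = 1.91748 m⁴.
Centre of pressure: y_p = y_c + I_c/(y_c·A) = 1.25 + 1.91748/(1.25 × 4.90874) = 1.25 + 0.312501 = 1.5625 m along the plane.
The resultant acts 1.25 + 0.312501 = 1.5625 m (along the plate) below the hinge at the top edge, so the moment about the hinge is M = F × 1.5625 = 40.0101 × 1.5625 = 62.5158 kN·m.
A normal force at the bottom, 2.5 m from the hinge, must supply this moment: P = 62.5158/2.5 = 25.0063 kN.

P ≈ 25.0 kN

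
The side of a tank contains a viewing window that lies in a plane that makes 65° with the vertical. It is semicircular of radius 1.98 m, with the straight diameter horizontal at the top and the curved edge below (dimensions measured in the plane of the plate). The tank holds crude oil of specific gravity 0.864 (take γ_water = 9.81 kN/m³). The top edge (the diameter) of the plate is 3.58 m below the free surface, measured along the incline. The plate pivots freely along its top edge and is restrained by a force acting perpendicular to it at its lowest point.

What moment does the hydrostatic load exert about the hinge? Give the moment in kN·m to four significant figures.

γ = 0.864 × 9.81 = 8.47584 kN/m³.
The plate makes 65° with the vertical, i.e. θ = 90° − 65° = 25° to the horizontal. Measuring y along the incline from the free-surface line, vertical depth h = y·sinθ with sinθ = 0.422618.
The centroid of a semicircle lies 4r/(3π) = 0.840338 m from the diameter, here below the top edge, so y_c = 3.58 + 0.840338 = 4.42034 m and h_c = 4.42034 × 0.422618 = 1.86812 m.
A = πr²/2 = π × 1.98²/2 = 6.15815 m².
Resultant F = γ·h_c·A = 8.47584 × 1.86812 × 6.15815 = 97.5074 kN.
I_c = (π/8 − 8/(9π))·r⁴ = 0.109757 × 1.98⁴ = 1.68691 m⁴.
Centre of pressure: y_p = y_c + I_c/(y_c·A) = 4.42034 + 1.68691/(4.42034 × 6.15815) = 4.42034 + 0.0619706 = 4.48231 m along the plane.
The resultant acts 0.840338 + 0.0619706 = 0.902309 m (along the plate) below the hinge at the top edge, so the moment about the hinge is M = F × 0.902309 = 97.5074 × 0.902309 = 87.9818 kN·m.

M ≈ 87.98 kN·m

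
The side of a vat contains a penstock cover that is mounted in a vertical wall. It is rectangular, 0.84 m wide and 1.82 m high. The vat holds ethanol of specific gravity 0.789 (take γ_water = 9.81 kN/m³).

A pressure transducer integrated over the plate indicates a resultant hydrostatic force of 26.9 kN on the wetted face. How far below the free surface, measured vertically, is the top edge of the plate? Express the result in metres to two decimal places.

d_top ≈ 1.36 m

γ = 0.789 × 9.81 = 7.74009 kN/m³.
A = 0.84 × 1.82 = 1.5288 m².
From F = γ·h_c·A, the centroid depth is h_c = 26.9/(7.74009 × 1.5288) = 2.27329 m.
The centroid lies 1.82/2 = 0.91 m below the top edge, so the top edge sits at h_top = 2.27329 − 0.91 = 1.36329 m below the surface.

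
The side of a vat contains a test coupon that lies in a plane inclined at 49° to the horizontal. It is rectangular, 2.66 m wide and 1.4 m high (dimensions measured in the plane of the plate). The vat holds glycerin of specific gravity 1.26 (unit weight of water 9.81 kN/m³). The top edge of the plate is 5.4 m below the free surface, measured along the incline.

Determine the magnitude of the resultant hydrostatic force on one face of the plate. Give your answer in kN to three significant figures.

γ = 1.26 × 9.81 = 12.3606 kN/m³.
Let θ = 49° be the plate's angle to the horizontal; measure y along the incline from where the plane meets the free surface. Vertical depth h = y·sinθ with sinθ = 0.754710.
The centroid lies 1.4/2 = 0.7 m below the top edge, so y_c = 5.4 + 0.7 = 6.1 m and h_c = 6.1 × 0.754710 = 4.60373 m.
A = 2.66 × 1.4 = 3.724 m².
Resultant F = γ·h_c·A = 12.3606 × 4.60373 × 3.724 = 211.914 kN.

F ≈ 212 kN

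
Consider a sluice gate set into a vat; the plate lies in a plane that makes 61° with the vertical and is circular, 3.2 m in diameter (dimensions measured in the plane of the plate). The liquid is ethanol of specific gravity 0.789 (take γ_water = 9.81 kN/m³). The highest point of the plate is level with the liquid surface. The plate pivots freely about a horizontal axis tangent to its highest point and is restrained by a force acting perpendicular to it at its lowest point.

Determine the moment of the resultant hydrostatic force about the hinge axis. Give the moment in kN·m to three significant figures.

M ≈ 96.6 kN·m

γ = 0.789 × 9.81 = 7.74009 kN/m³.
The plate makes 61° with the vertical, i.e. θ = 90° − 61° = 29° to the horizontal. Measuring y along the incline from the free-surface line, vertical depth h = y·sinθ with sinθ = 0.484810.
The centroid is at the centre, 1.6 m below the top of the plate, so y_c = 1.6 m and h_c = 1.6 × 0.484810 = 0.775696 m.
A = π(1.6)² = 8.04248 m².
Resultant F = γ·h_c·A = 7.74009 × 0.775696 × 8.04248 = 48.2867 kN.
I_c = πr⁴/4 = π × 1.6⁴/4 = 5.14719 m⁴.
Centre of pressure: y_p = y_c + I_c/(y_c·A) = 1.6 + 5.14719/(1.6 × 8.04248) = 1.6 + 0.4 = 2 m along the plane.
The resultant acts 1.6 + 0.4 = 2 m (along the plate) below the hinge at the top edge, so the moment about the hinge is M = F × 2 = 48.2867 × 2 = 96.5734 kN·m.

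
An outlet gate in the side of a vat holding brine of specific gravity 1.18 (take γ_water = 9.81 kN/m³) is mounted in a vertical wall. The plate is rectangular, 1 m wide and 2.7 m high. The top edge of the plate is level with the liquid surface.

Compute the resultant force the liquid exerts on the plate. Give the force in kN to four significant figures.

γ = 1.18 × 9.81 = 11.5758 kN/m³.
The centroid lies 2.7/2 = 1.35 m below the top edge, so the centroid depth is h_c = 1.35 m.
A = 1 × 2.7 = 2.7 m².
Resultant F = γ·h_c·A = 11.5758 × 1.35 × 2.7 = 42.1938 kN.

F ≈ 42.19 kN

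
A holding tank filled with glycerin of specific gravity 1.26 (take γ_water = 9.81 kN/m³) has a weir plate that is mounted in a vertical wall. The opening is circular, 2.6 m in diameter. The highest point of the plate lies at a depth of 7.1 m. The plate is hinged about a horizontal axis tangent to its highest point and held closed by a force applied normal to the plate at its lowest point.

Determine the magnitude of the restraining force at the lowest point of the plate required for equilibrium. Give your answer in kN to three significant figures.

γ = 1.26 × 9.81 = 12.3606 kN/m³.
The centroid is at the centre, 1.3 m below the top of the plate, so the centroid depth is h_c = 7.1 + 1.3 = 8.4 m.
A = π(1.3)² = 5.30929 m².
Resultant F = γ·h_c·A = 12.3606 × 8.4 × 5.30929 = 551.258 kN.
I_c = πr⁴/4 = π × 1.3⁴/4 = 2.24318 m⁴.
Centre of pressure: y_p = y_c + I_c/(y_c·A) = 8.4 + 2.24318/(8.4 × 5.30929) = 8.4 + 0.0502977 = 8.4503 m along the plane.
The resultant acts 1.3 + 0.0502977 = 1.3503 m (along the plate) below the hinge at the top edge, so the moment about the hinge is M = F × 1.3503 = 551.258 × 1.3503 = 744.364 kN·m.
A normal force at the bottom, 2.6 m from the hinge, must supply this moment: P = 744.364/2.6 = 286.294 kN.

P ≈ 286 kN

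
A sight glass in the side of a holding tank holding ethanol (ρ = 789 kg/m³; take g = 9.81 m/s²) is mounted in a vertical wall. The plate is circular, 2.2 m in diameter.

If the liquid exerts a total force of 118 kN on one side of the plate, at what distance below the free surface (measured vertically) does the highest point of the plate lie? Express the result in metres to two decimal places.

γ = ρg = 789 × 9.81 / 1000 = 7.74009 kN/m³.
A = π(1.1)² = 3.80133 m².
From F = γ·h_c·A, the centroid depth is h_c = 118/(7.74009 × 3.80133) = 4.01052 m.
The centroid is at the centre, 1.1 m below the top of the plate, so the highest point sits at h_top = 4.01052 − 1.1 = 2.91052 m below the surface.

d_top ≈ 2.91 m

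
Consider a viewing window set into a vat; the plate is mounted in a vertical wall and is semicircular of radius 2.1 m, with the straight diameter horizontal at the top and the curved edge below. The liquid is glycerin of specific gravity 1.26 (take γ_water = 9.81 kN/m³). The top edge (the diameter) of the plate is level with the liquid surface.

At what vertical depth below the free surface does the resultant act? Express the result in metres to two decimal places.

γ = 1.26 × 9.81 = 12.3606 kN/m³.
The centroid of a semicircle lies 4r/(3π) = 0.891268 m from the diameter, here below the top edge, so the centroid depth is h_c = 0.891268 m.
A = πr²/2 = π × 2.1²/2 = 6.92721 m².
Resultant F = γ·h_c·A = 12.3606 × 0.891268 × 6.92721 = 76.3144 kN.
I_c = (π/8 − 8/(9π))·r⁴ = 0.109757 × 2.1⁴ = 2.13457 m⁴.
Centre of pressure: y_p = y_c + I_c/(y_c·A) = 0.891268 + 2.13457/(0.891268 × 6.92721) = 0.891268 + 0.345735 = 1.237 m along the plane.

h_p = 1.24 m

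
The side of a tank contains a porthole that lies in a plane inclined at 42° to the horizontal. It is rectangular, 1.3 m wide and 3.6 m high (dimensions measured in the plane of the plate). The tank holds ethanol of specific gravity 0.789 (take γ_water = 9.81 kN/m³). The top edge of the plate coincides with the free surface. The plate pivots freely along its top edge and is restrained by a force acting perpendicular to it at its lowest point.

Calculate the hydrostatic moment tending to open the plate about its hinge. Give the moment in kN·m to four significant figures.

γ = 0.789 × 9.81 = 7.74009 kN/m³.
Let θ = 42° be the plate's angle to the horizontal; measure y along the incline from where the plane meets the free surface. Vertical depth h = y·sinθ with sinθ = 0.669131.
The centroid lies 3.6/2 = 1.8 m below the top edge, so y_c = 1.8 m and h_c = 1.8 × 0.669131 = 1.20444 m.
A = 1.3 × 3.6 = 4.68 m².
Resultant F = γ·h_c·A = 7.74009 × 1.20444 × 4.68 = 43.6292 kN.
I_c = b·h³/12 = 1.3 × 3.6³/12 = 5.0544 m⁴.
Centre of pressure: y_p = y_c + I_c/(y_c·A) = 1.8 + 5.0544/(1.8 × 4.68) = 1.8 + 0.6 = 2.4 m along the plane.
The resultant acts 1.8 + 0.6 = 2.4 m (along the plate) below the hinge at the top edge, so the moment about the hinge is M = F × 2.4 = 43.6292 × 2.4 = 104.71 kN·m.

M ≈ 104.7 kN·m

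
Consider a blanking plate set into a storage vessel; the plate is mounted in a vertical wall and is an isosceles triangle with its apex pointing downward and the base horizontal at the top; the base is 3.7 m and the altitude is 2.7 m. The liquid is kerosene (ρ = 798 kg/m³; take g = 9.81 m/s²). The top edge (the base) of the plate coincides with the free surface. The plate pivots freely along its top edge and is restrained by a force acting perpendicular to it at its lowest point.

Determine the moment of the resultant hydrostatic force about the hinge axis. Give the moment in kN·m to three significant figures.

γ = ρg = 798 × 9.81 / 1000 = 7.82838 kN/m³.
With the apex down, the centroid sits h/3 = 2.7/3 = 0.9 m below the base (the top edge), so the centroid depth is h_c = 0.9 m.
A = ½ × 3.7 × 2.7 = 4.995 m².
Resultant F = γ·h_c·A = 7.82838 × 0.9 × 4.995 = 35.1925 kN.
I_c = b·h³/36 = 3.7 × 2.7³/36 = 2.02298 m⁴.
Centre of pressure: y_p = y_c + I_c/(y_c·A) = 0.9 + 2.02298/(0.9 × 4.995) = 0.9 + 0.450001 = 1.35 m along the plane.
The resultant acts 0.9 + 0.450001 = 1.35 m (along the plate) below the hinge at the top edge, so the moment about the hinge is M = F × 1.35 = 35.1925 × 1.35 = 47.5099 kN·m.

M ≈ 47.5 kN·m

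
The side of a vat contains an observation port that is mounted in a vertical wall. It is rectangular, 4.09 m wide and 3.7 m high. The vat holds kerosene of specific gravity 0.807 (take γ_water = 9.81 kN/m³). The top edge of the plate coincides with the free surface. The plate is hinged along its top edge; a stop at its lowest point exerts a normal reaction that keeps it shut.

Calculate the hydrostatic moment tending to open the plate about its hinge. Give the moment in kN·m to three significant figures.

M ≈ 547 kN·m

γ = 0.807 × 9.81 = 7.91667 kN/m³.
The centroid lies 3.7/2 = 1.85 m below the top edge, so the centroid depth is h_c = 1.85 m.
A = 4.09 × 3.7 = 15.133 m².
Resultant F = γ·h_c·A = 7.91667 × 1.85 × 15.133 = 221.635 kN.
I_c = b·h³/12 = 4.09 × 3.7³/12 = 17.2642 m⁴.
Centre of pressure: y_p = y_c + I_c/(y_c·A) = 1.85 + 17.2642/(1.85 × 15.133) = 1.85 + 0.616666 = 2.46667 m along the plane.
The resultant acts 1.85 + 0.616666 = 2.46667 m (along the plate) below the hinge at the top edge, so the moment about the hinge is M = F × 2.46667 = 221.635 × 2.46667 = 546.7 kN·m.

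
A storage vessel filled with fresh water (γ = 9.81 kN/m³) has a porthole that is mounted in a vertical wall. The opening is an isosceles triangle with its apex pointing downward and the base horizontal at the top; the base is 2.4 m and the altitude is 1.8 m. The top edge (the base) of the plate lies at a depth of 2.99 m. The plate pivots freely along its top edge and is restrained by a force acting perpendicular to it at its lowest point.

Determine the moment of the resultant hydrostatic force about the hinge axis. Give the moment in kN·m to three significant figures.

γ = 9.81 kN/m³.
With the apex down, the centroid sits h/3 = 1.8/3 = 0.6 m below the base (the top edge), so the centroid depth is h_c = 2.99 + 0.6 = 3.59 m.
A = ½ × 2.4 × 1.8 = 2.16 m².
Resultant F = γ·h_c·A = 9.81 × 3.59 × 2.16 = 76.0707 kN.
I_c = b·h³/36 = 2.4 × 1.8³/36 = 0.3888 m⁴.
Centre of pressure: y_p = y_c + I_c/(y_c·A) = 3.59 + 0.3888/(3.59 × 2.16) = 3.59 + 0.0501393 = 3.64014 m along the plane.
The resultant acts 0.6 + 0.0501393 = 0.650139 m (along the plate) below the hinge at the top edge, so the moment about the hinge is M = F × 0.650139 = 76.0707 × 0.650139 = 49.4565 kN·m.

M ≈ 49.5 kN·m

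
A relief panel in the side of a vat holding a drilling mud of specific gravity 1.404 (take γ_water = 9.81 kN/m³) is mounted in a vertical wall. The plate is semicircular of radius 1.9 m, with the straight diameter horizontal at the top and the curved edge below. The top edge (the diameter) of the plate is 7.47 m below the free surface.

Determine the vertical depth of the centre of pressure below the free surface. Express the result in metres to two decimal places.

γ = 1.404 × 9.81 = 13.77324 kN/m³.
The centroid of a semicircle lies 4r/(3π) = 0.806385 m from the diameter, here below the top edge, so the centroid depth is h_c = 7.47 + 0.806385 = 8.27638 m.
A = πr²/2 = π × 1.9²/2 = 5.67057 m².
Resultant F = γ·h_c·A = 13.77324 × 8.27638 × 5.67057 = 646.403 kN.
I_c = (π/8 − 8/(9π))·r⁴ = 0.109757 × 1.9⁴ = 1.43036 m⁴.
Centre of pressure: y_p = y_c + I_c/(y_c·A) = 8.27638 + 1.43036/(8.27638 × 5.67057) = 8.27638 + 0.0304774 = 8.30686 m along the plane.

h_p = 8.31 m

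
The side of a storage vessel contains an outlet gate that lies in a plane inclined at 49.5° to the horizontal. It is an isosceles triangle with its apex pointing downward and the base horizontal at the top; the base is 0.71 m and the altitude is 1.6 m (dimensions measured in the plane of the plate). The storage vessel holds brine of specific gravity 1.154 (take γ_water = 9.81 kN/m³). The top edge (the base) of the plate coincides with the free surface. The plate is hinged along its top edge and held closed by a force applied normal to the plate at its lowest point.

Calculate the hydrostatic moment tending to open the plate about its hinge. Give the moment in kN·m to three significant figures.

M ≈ 2.09 kN·m

γ = 1.154 × 9.81 = 11.32074 kN/m³.
Let θ = 49.5° be the plate's angle to the horizontal; measure y along the incline from where the plane meets the free surface. Vertical depth h = y·sinθ with sinθ = 0.760406.
With the apex down, the centroid sits h/3 = 1.6/3 = 0.533333 m below the base (the top edge), so y_c = 0.533333 m and h_c = 0.533333 × 0.760406 = 0.40555 m.
A = ½ × 0.71 × 1.6 = 0.568 m².
Resultant F = γ·h_c·A = 11.32074 × 0.40555 × 0.568 = 2.60776 kN.
I_c = b·h³/36 = 0.71 × 1.6³/36 = 0.0807822 m⁴.
Centre of pressure: y_p = y_c + I_c/(y_c·A) = 0.533333 + 0.0807822/(0.533333 × 0.568) = 0.533333 + 0.266667 = 0.8 m along the plane.
The resultant acts 0.533333 + 0.266667 = 0.8 m (along the plate) below the hinge at the top edge, so the moment about the hinge is M = F × 0.8 = 2.60776 × 0.8 = 2.08621 kN·m.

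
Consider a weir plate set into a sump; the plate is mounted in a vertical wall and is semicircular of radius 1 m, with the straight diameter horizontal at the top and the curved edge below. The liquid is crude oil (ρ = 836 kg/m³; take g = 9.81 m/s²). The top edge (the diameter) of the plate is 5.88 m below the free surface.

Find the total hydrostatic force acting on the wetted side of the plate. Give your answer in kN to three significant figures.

γ = ρg = 836 × 9.81 / 1000 = 8.20116 kN/m³.
The centroid of a semicircle lies 4r/(3π) = 0.424413 m from the diameter, here below the top edge, so the centroid depth is h_c = 5.88 + 0.424413 = 6.30441 m.
A = πr²/2 = π × 1²/2 = 1.5708 m².
Resultant F = γ·h_c·A = 8.20116 × 6.30441 × 1.5708 = 81.2158 kN.

F ≈ 81.2 kN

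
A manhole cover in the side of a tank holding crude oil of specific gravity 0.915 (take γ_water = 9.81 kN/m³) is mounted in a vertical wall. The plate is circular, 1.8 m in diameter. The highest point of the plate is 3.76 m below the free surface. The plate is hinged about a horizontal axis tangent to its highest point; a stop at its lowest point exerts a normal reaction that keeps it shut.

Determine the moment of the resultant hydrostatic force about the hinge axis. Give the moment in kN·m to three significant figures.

M ≈ 100 kN·m

γ = 0.915 × 9.81 = 8.97615 kN/m³.
The centroid is at the centre, 0.9 m below the top of the plate, so the centroid depth is h_c = 3.76 + 0.9 = 4.66 m.
A = π(0.9)² = 2.54469 m².
Resultant F = γ·h_c·A = 8.97615 × 4.66 × 2.54469 = 106.441 kN.
I_c = πr⁴/4 = π × 0.9⁴/4 = 0.5153 m⁴.
Centre of pressure: y_p = y_c + I_c/(y_c·A) = 4.66 + 0.5153/(4.66 × 2.54469) = 4.66 + 0.043455 = 4.70345 m along the plane.
The resultant acts 0.9 + 0.043455 = 0.943455 m (along the plate) below the hinge at the top edge, so the moment about the hinge is M = F × 0.943455 = 106.441 × 0.943455 = 100.422 kN·m.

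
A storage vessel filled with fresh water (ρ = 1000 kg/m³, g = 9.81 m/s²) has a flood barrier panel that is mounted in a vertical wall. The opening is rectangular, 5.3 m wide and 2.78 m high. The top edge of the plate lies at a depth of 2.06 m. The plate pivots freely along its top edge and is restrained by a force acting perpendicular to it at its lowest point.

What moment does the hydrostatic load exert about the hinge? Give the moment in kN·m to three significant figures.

M ≈ 786 kN·m

γ = ρg = 1000 × 9.81 = 9810 N/m³ = 9.81 kN/m³.
The centroid lies 2.78/2 = 1.39 m below the top edge, so the centroid depth is h_c = 2.06 + 1.39 = 3.45 m.
A = 5.3 × 2.78 = 14.734 m².
Resultant F = γ·h_c·A = 9.81 × 3.45 × 14.734 = 498.665 kN.
I_c = b·h³/12 = 5.3 × 2.78³/12 = 9.48919 m⁴.
Centre of pressure: y_p = y_c + I_c/(y_c·A) = 3.45 + 9.48919/(3.45 × 14.734) = 3.45 + 0.186676 = 3.63668 m along the plane.
The resultant acts 1.39 + 0.186676 = 1.57668 m (along the plate) below the hinge at the top edge, so the moment about the hinge is M = F × 1.57668 = 498.665 × 1.57668 = 786.235 kN·m.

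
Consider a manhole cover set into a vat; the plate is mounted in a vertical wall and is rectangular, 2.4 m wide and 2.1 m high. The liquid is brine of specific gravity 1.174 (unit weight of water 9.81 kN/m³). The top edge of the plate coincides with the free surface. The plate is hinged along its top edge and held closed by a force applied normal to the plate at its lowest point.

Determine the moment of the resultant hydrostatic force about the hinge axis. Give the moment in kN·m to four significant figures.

γ = 1.174 × 9.81 = 11.51694 kN/m³.
The centroid lies 2.1/2 = 1.05 m below the top edge, so the centroid depth is h_c = 1.05 m.
A = 2.4 × 2.1 = 5.04 m².
Resultant F = γ·h_c·A = 11.51694 × 1.05 × 5.04 = 60.9476 kN.
I_c = b·h³/12 = 2.4 × 2.1³/12 = 1.8522 m⁴.
Centre of pressure: y_p = y_c + I_c/(y_c·A) = 1.05 + 1.8522/(1.05 × 5.04) = 1.05 + 0.35 = 1.4 m along the plane.
The resultant acts 1.05 + 0.35 = 1.4 m (along the plate) below the hinge at the top edge, so the moment about the hinge is M = F × 1.4 = 60.9476 × 1.4 = 85.3266 kN·m.

M ≈ 85.33 kN·m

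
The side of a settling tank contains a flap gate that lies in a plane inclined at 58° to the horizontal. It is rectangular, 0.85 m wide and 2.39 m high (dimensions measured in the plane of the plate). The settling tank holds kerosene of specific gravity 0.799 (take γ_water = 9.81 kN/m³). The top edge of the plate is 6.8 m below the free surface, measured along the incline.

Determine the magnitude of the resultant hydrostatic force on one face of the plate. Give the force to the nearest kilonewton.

γ = 0.799 × 9.81 = 7.83819 kN/m³.
Let θ = 58° be the plate's angle to the horizontal; measure y along the incline from where the plane meets the free surface. Vertical depth h = y·sinθ with sinθ = 0.848048.
The centroid lies 2.39/2 = 1.195 m below the top edge, so y_c = 6.8 + 1.195 = 7.995 m and h_c = 7.995 × 0.848048 = 6.78014 m.
A = 0.85 × 2.39 = 2.0315 m².
Resultant F = γ·h_c·A = 7.83819 × 6.78014 × 2.0315 = 107.962 kN.

F ≈ 108 kN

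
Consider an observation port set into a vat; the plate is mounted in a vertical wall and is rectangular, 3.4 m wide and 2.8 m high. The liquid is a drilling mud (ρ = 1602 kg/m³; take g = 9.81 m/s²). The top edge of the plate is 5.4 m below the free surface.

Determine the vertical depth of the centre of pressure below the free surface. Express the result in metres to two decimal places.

h_p = 6.90 m

γ = ρg = 1602 × 9.81 / 1000 = 15.71562 kN/m³.
The centroid lies 2.8/2 = 1.4 m below the top edge, so the centroid depth is h_c = 5.4 + 1.4 = 6.8 m.
A = 3.4 × 2.8 = 9.52 m².
Resultant F = γ·h_c·A = 15.71562 × 6.8 × 9.52 = 1017.37 kN.
I_c = b·h³/12 = 3.4 × 2.8³/12 = 6.21973 m⁴.
Centre of pressure: y_p = y_c + I_c/(y_c·A) = 6.8 + 6.21973/(6.8 × 9.52) = 6.8 + 0.0960784 = 6.89608 m along the plane.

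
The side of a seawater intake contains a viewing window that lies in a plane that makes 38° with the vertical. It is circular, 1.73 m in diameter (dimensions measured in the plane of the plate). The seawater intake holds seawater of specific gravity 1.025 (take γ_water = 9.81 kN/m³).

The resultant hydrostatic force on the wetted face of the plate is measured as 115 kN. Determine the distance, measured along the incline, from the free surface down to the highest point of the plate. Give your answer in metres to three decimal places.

γ = 1.025 × 9.81 = 10.05525 kN/m³.
A = π(0.865)² = 2.35062 m².
From F = γ·h_c·A, the centroid depth is h_c = 115/(10.05525 × 2.35062) = 4.86544 m.
The plate makes 38° with the vertical, i.e. θ = 90° − 38° = 52° to the horizontal. Measuring y along the incline from the free-surface line, vertical depth h = y·sinθ with sinθ = 0.788011.
Along the incline, y_c = h_c/sinθ = 4.86544/0.788011 = 6.17433 m.
The centroid is at the centre, 0.865 m below the top of the plate, so the highest point sits at y_top = 6.17433 − 0.865 = 5.30933 m along the incline.

y_top ≈ 5.309 m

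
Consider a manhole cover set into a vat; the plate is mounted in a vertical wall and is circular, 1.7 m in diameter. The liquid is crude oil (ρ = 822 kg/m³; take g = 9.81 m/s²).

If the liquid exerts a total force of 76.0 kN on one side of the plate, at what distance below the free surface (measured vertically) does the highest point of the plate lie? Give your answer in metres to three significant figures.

γ = ρg = 822 × 9.81 / 1000 = 8.06382 kN/m³.
A = π(0.85)² = 2.2698 m².
From F = γ·h_c·A, the centroid depth is h_c = 76.0/(8.06382 × 2.2698) = 4.15227 m.
The centroid is at the centre, 0.85 m below the top of the plate, so the highest point sits at h_top = 4.15227 − 0.85 = 3.30227 m below the surface.

d_top ≈ 3.30 m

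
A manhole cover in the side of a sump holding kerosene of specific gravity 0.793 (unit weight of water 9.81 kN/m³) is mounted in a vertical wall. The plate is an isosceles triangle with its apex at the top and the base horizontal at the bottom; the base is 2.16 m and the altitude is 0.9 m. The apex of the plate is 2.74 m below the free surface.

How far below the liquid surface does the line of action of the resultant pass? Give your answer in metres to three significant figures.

γ = 0.793 × 9.81 = 7.77933 kN/m³.
With the apex up, the centroid sits 2h/3 = 2 × 0.9/3 = 0.6 m below the apex, so the centroid depth is h_c = 2.74 + 0.6 = 3.34 m.
A = ½ × 2.16 × 0.9 = 0.972 m².
Resultant F = γ·h_c·A = 7.77933 × 3.34 × 0.972 = 25.2554 kN.
I_c = b·h³/36 = 2.16 × 0.9³/36 = 0.04374 m⁴.
Centre of pressure: y_p = y_c + I_c/(y_c·A) = 3.34 + 0.04374/(3.34 × 0.972) = 3.34 + 0.0134731 = 3.35347 m along the plane.

h_p = 3.35 m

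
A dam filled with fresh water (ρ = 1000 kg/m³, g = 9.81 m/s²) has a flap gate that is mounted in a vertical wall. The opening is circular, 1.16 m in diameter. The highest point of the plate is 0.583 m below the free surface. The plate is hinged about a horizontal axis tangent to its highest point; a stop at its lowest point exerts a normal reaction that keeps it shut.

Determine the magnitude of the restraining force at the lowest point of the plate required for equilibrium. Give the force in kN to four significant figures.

P ≈ 6.780 kN

γ = ρg = 1000 × 9.81 = 9810 N/m³ = 9.81 kN/m³.
The centroid is at the centre, 0.58 m below the top of the plate, so the centroid depth is h_c = 0.583 + 0.58 = 1.163 m.
A = π(0.58)² = 1.05683 m².
Resultant F = γ·h_c·A = 9.81 × 1.163 × 1.05683 = 12.0574 kN.
I_c = πr⁴/4 = π × 0.58⁴/4 = 0.0888796 m⁴.
Centre of pressure: y_p = y_c + I_c/(y_c·A) = 1.163 + 0.0888796/(1.163 × 1.05683) = 1.163 + 0.0723131 = 1.23531 m along the plane.
The resultant acts 0.58 + 0.0723131 = 0.652313 m (along the plate) below the hinge at the top edge, so the moment about the hinge is M = F × 0.652313 = 12.0574 × 0.652313 = 7.8652 kN·m.
A normal force at the bottom, 1.16 m from the hinge, must supply this moment: P = 7.8652/1.16 = 6.78034 kN.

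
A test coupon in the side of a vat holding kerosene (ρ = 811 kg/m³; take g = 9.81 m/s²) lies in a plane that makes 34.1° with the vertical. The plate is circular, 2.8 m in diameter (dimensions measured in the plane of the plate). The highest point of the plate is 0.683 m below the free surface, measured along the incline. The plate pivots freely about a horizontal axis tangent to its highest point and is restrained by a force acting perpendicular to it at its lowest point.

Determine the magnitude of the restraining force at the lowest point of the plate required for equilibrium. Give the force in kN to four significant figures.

γ = ρg = 811 × 9.81 / 1000 = 7.95591 kN/m³.
The plate makes 34.1° with the vertical, i.e. θ = 90° − 34.1° = 55.9° to the horizontal. Measuring y along the incline from the free-surface line, vertical depth h = y·sinθ with sinθ = 0.828060.
The centroid is at the centre, 1.4 m below the top of the plate, so y_c = 0.683 + 1.4 = 2.083 m and h_c = 2.083 × 0.828060 = 1.72485 m.
A = π(1.4)² = 6.15752 m².
Resultant F = γ·h_c·A = 7.95591 × 1.72485 × 6.15752 = 84.4981 kN.
I_c = πr⁴/4 = π × 1.4⁴/4 = 3.01719 m⁴.
Centre of pressure: y_p = y_c + I_c/(y_c·A) = 2.083 + 3.01719/(2.083 × 6.15752) = 2.083 + 0.235238 = 2.31824 m along the plane.
The resultant acts 1.4 + 0.235238 = 1.63524 m (along the plate) below the hinge at the top edge, so the moment about the hinge is M = F × 1.63524 = 84.4981 × 1.63524 = 138.175 kN·m.
A normal force at the bottom, 2.8 m from the hinge, must supply this moment: P = 138.175/2.8 = 49.3482 kN.

P ≈ 49.35 kN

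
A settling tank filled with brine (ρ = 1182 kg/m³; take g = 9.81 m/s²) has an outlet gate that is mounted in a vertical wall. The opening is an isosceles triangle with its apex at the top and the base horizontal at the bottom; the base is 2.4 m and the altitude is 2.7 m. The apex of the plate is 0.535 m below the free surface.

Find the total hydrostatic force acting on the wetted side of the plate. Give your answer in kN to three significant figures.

F ≈ 87.7 kN

γ = ρg = 1182 × 9.81 / 1000 = 11.59542 kN/m³.
With the apex up, the centroid sits 2h/3 = 2 × 2.7/3 = 1.8 m below the apex, so the centroid depth is h_c = 0.535 + 1.8 = 2.335 m.
A = ½ × 2.4 × 2.7 = 3.24 m².
Resultant F = γ·h_c·A = 11.59542 × 2.335 × 3.24 = 87.724 kN.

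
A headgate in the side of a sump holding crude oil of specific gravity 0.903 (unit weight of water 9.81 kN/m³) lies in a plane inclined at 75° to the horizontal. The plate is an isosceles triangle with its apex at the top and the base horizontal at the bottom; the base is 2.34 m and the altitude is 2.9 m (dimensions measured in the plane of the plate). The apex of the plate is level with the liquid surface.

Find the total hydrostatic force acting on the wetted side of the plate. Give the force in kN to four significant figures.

γ = 0.903 × 9.81 = 8.85843 kN/m³.
Let θ = 75° be the plate's angle to the horizontal; measure y along the incline from where the plane meets the free surface. Vertical depth h = y·sinθ with sinθ = 0.965926.
With the apex up, the centroid sits 2h/3 = 2 × 2.9/3 = 1.93333 m below the apex, so y_c = 1.93333 m and h_c = 1.93333 × 0.965926 = 1.86745 m.
A = ½ × 2.34 × 2.9 = 3.393 m².
Resultant F = γ·h_c·A = 8.85843 × 1.86745 × 3.393 = 56.1293 kN.

F ≈ 56.13 kN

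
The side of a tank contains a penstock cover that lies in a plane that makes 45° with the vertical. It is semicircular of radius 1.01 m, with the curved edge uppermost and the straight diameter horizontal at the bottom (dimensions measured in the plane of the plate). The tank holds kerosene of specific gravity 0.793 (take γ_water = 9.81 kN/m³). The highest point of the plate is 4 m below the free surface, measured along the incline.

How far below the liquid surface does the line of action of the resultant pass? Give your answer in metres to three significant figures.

γ = 0.793 × 9.81 = 7.77933 kN/m³.
The plate makes 45° with the vertical, i.e. θ = 90° − 45° = 45° to the horizontal. Measuring y along the incline from the free-surface line, vertical depth h = y·sinθ with sinθ = 0.707107.
The centroid lies 4r/(3π) = 0.428657 m above the diameter, so r − 4r/(3π) = 1.01 − 0.428657 = 0.581343 m below the topmost point, so y_c = 4 + 0.581343 = 4.58134 m and h_c = 4.58134 × 0.707107 = 3.2395 m.
A = πr²/2 = π × 1.01²/2 = 1.60237 m².
Resultant F = γ·h_c·A = 7.77933 × 3.2395 × 1.60237 = 40.3815 kN.
I_c = (π/8 − 8/(9π))·r⁴ = 0.109757 × 1.01⁴ = 0.114214 m⁴.
Centre of pressure: y_p = y_c + I_c/(y_c·A) = 4.58134 + 0.114214/(4.58134 × 1.60237) = 4.58134 + 0.0155584 = 4.5969 m along the plane.
Vertically, h_p = y_p·sinθ = 4.5969 × 0.707107 = 3.2505 m.

h_p = 3.25 m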